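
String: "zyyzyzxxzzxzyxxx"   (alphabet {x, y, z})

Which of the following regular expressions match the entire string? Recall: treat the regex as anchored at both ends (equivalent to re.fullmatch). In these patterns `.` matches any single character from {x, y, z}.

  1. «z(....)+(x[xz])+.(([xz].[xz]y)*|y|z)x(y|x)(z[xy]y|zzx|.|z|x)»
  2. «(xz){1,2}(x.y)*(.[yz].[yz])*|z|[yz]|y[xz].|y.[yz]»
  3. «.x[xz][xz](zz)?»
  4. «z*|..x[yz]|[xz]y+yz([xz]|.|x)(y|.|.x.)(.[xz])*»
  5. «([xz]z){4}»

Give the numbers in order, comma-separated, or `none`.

1 → no match
2 → no match
3 → no match
4 → match
5 → no match — must end with "z"

4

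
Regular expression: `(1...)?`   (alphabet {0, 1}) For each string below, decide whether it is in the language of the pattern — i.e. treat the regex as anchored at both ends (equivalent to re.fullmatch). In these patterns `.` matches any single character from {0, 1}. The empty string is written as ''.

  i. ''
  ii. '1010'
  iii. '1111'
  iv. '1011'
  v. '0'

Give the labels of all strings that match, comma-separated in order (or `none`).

i → match
ii → match
iii → match
iv → match
v → no match

i, ii, iii, iv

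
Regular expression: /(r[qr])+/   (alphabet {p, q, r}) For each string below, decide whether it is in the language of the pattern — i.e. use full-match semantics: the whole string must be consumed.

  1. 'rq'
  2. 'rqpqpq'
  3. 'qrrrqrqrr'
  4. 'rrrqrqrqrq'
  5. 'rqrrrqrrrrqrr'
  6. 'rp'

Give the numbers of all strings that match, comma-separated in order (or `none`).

1, 4

1 → match
2 → no match
3 → no match — must start with 'r'
4 → match
5 → no match
6 → no match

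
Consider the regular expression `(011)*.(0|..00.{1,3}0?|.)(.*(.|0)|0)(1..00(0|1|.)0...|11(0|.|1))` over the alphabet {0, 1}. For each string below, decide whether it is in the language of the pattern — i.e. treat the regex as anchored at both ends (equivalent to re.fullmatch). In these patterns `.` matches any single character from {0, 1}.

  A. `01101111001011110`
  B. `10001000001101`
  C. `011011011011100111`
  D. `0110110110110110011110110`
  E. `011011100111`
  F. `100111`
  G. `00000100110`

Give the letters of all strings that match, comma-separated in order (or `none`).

A → match
B → no match
C → match
D → match
E → match
F → match
G → match

A, C, D, E, F, G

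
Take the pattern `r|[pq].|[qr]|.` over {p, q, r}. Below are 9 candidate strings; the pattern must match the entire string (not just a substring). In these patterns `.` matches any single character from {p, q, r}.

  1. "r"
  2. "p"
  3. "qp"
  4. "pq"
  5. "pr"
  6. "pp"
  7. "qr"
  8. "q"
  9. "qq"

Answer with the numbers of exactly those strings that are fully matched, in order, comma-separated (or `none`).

1 → match
2 → match
3 → match
4 → match
5 → match
6 → match
7 → match
8 → match
9 → match

1, 2, 3, 4, 5, 6, 7, 8, 9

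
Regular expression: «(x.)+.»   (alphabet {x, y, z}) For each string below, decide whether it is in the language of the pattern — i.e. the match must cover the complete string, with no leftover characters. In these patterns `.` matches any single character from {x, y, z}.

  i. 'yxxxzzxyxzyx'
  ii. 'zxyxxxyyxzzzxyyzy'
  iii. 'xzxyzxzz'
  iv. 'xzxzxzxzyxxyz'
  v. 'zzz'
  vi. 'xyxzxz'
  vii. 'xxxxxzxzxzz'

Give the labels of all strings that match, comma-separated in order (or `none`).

vii

i → no match — must start with 'x'
ii → no match — must start with 'x'
iii → no match
iv → no match
v → no match — must start with 'x'
vi → no match
vii → match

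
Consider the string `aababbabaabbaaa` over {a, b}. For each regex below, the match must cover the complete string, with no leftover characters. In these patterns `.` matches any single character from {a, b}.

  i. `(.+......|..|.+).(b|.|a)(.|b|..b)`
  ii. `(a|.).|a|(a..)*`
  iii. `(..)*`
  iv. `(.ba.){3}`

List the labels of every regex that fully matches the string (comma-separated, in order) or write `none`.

i, ii

i → match
ii → match
iii → no match
iv → no match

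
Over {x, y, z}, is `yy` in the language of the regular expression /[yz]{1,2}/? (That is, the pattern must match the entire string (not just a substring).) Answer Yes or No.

Yes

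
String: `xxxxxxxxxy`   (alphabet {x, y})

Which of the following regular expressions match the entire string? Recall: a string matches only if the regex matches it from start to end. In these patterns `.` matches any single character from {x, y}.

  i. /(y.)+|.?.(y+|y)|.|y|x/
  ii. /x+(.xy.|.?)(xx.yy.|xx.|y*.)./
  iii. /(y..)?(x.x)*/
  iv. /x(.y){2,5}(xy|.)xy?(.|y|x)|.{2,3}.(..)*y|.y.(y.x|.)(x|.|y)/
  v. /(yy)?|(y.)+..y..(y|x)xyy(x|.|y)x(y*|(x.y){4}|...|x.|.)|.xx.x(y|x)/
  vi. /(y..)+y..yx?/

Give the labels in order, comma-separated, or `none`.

i → no match
ii → match
iii → no match
iv → match
v → no match
vi → no match — must start with `y`

ii, iv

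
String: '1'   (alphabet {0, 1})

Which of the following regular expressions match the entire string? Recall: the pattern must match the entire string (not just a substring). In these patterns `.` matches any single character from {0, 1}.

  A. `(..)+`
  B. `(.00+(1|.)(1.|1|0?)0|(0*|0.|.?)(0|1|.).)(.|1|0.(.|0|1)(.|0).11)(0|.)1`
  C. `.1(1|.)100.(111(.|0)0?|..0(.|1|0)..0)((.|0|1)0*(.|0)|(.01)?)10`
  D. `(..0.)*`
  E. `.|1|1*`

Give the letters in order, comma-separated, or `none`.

A → no match
B → no match
C → no match — must end with '10'
D → no match
E → match

E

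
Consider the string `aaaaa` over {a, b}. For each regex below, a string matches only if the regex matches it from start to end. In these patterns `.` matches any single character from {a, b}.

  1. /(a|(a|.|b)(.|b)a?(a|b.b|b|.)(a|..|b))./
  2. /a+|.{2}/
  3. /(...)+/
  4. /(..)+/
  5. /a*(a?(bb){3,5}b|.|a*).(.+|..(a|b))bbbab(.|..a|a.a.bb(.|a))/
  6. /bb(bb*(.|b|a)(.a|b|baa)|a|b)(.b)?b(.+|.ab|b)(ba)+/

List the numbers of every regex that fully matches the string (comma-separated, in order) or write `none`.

1 → match
2 → match
3 → no match
4 → no match
5 → no match
6 → no match — must start with `bb`

1, 2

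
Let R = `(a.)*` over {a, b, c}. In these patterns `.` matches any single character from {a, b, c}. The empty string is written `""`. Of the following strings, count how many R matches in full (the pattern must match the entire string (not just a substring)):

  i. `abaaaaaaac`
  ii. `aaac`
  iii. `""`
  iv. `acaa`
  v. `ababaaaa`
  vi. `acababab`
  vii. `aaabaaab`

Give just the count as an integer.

7

i → match
ii → match
iii → match
iv → match
v → match
vi → match
vii → match
Total matched: 7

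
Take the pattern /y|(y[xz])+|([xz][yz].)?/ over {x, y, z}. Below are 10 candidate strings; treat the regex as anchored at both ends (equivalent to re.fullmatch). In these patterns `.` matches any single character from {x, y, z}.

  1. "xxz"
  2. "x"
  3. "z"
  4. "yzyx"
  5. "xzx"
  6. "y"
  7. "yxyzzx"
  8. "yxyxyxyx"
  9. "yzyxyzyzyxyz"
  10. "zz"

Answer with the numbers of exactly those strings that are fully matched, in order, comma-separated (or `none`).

4, 5, 6, 8, 9

1 → no match
2 → no match
3 → no match
4 → match
5 → match
6 → match
7 → no match
8 → match
9 → match
10 → no match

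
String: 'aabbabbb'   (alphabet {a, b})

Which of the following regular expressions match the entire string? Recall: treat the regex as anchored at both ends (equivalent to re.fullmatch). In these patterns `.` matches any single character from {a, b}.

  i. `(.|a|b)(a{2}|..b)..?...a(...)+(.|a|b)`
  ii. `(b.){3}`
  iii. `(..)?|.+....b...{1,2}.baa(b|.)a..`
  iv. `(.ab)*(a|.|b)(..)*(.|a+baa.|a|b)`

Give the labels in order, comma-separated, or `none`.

i → no match
ii → no match — must start with 'b'
iii → no match
iv → match

iv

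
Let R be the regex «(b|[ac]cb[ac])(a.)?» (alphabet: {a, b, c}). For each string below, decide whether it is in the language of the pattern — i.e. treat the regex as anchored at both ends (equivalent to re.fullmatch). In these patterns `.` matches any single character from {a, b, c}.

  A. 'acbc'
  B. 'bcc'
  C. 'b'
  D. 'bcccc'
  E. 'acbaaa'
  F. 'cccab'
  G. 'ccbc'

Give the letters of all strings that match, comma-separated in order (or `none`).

A → match
B → no match
C → match
D → no match
E → match
F → no match
G → match

A, C, E, G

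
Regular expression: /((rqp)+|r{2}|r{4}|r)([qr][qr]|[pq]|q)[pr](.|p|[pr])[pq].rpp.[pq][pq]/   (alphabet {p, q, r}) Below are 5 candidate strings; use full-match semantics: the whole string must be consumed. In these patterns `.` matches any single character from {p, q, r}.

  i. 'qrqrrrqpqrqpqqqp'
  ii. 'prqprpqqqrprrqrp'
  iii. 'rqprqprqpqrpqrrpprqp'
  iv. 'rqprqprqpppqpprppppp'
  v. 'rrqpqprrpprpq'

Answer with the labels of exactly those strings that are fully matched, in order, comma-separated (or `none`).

iii, iv, v

i → no match
ii → no match
iii → match
iv → match
v → match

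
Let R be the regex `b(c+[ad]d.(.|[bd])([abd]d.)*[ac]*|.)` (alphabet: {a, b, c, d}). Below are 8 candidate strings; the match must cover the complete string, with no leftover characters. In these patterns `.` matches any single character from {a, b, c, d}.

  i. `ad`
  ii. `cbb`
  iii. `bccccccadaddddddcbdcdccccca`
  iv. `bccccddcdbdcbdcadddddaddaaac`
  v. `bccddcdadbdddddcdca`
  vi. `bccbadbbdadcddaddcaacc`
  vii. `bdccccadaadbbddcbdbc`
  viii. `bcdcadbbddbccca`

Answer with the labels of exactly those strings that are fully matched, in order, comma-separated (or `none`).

iv

i → no match — must start with `b`
ii → no match — must start with `b`
iii → no match
iv → match
v → no match
vi → no match
vii → no match
viii → no match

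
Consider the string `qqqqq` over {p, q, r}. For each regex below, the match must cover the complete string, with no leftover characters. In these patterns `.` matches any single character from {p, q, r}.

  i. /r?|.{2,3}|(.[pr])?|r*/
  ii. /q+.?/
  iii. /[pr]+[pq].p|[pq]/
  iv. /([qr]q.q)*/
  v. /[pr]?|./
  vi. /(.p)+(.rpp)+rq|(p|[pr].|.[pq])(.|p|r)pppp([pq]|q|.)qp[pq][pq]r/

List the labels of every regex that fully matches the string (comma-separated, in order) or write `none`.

ii

i → no match
ii → match
iii → no match
iv → no match
v → no match
vi → no match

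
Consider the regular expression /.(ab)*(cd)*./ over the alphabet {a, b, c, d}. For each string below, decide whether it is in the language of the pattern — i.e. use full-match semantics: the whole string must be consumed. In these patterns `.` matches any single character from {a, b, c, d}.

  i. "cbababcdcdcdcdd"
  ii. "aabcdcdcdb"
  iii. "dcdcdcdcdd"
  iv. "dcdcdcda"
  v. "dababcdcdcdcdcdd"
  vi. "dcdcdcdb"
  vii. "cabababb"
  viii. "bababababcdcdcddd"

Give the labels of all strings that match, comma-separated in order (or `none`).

i → no match
ii. "aabcdcdcdb" → match
iii. "dcdcdcdcdd" → match
iv. "dcdcdcda" → match
v → match
vi. "dcdcdcdb" → match
vii. "cabababb" → match
viii → no match

ii, iii, iv, v, vi, vii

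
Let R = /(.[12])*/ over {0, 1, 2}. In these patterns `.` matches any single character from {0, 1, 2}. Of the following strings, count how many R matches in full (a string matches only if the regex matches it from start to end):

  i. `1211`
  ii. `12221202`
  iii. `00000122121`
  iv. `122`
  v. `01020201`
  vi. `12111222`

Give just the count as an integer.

i → match
ii → match
iii → no match
iv → no match
v → match
vi → match
Total matched: 4

4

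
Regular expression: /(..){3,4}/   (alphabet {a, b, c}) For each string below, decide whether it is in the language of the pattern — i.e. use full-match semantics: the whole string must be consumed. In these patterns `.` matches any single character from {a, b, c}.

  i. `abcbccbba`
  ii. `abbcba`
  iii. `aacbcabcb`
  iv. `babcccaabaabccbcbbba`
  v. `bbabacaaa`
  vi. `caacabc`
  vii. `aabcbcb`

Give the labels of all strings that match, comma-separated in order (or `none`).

i → no match
ii → match
iii → no match
iv → no match
v → no match
vi → no match
vii → no match

ii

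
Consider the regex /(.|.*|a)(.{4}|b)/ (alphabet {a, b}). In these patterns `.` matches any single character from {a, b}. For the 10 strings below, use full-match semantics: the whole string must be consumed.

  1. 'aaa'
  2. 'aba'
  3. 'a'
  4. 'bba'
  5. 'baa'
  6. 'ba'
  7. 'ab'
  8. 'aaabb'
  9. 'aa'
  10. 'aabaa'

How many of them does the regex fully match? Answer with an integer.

1. 'aaa' → no match
2. 'aba' → no match
3. 'a' → no match
4. 'bba' → no match
5. 'baa' → no match
6. 'ba' → no match
7. 'ab' → match
8. 'aaabb' → match
9. 'aa' → no match
10. 'aabaa' → match
Total matched: 3

3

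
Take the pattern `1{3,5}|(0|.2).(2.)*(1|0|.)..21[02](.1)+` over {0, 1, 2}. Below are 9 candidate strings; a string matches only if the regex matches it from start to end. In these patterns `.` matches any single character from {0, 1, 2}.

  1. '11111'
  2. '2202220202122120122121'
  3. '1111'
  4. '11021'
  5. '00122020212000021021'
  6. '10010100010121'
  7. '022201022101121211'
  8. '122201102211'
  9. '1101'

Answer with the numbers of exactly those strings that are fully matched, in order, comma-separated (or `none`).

1, 3

1 → match
2 → no match
3 → match
4 → no match
5 → no match
6 → no match
7 → no match
8 → no match
9 → no match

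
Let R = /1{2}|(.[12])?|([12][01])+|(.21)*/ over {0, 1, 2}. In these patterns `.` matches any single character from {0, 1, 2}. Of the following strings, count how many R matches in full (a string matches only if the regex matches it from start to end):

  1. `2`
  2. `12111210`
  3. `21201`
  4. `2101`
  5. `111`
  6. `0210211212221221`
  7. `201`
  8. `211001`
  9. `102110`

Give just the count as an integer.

1

1 → no match
2 → no match
3 → no match
4 → no match
5 → no match
6 → no match
7 → no match
8 → no match
9 → match
Total matched: 1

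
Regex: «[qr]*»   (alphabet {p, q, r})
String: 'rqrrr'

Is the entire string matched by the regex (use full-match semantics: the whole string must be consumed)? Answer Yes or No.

Yes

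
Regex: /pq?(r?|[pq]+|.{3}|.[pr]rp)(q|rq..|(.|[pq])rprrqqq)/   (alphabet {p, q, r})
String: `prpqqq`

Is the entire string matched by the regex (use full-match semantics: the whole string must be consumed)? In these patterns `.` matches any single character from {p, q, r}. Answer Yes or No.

No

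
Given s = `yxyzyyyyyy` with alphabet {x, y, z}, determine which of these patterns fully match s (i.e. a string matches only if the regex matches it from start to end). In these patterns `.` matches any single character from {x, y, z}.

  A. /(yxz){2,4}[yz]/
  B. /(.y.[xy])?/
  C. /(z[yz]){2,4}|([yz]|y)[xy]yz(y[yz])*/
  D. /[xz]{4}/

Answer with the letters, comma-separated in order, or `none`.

A → no match — must start with `yxz`
B → no match
C → match
D → no match

C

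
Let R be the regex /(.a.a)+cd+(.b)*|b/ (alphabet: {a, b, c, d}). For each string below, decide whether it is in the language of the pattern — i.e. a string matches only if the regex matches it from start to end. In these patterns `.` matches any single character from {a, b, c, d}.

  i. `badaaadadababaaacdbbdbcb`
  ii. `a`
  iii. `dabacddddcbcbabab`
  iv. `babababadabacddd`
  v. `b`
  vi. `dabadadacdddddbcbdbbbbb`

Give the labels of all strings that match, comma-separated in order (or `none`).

i → match
ii → no match
iii → match
iv → match
v → match
vi → match

i, iii, iv, v, vi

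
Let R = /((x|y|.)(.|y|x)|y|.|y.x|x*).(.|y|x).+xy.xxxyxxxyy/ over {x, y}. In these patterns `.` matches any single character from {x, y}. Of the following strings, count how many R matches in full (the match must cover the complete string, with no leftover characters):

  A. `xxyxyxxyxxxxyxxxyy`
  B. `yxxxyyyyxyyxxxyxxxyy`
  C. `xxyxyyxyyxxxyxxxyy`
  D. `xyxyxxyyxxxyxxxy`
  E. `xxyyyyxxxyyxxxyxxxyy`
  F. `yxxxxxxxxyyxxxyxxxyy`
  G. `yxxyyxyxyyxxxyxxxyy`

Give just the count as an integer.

A → match
B → match
C → match
D → no match — must end with `xxxyxxxyy`
E → match
F → match
G → match
Total matched: 6

6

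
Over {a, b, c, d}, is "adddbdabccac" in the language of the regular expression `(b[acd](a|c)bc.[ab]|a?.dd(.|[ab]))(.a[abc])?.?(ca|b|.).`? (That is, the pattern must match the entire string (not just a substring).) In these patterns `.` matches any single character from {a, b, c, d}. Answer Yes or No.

Yes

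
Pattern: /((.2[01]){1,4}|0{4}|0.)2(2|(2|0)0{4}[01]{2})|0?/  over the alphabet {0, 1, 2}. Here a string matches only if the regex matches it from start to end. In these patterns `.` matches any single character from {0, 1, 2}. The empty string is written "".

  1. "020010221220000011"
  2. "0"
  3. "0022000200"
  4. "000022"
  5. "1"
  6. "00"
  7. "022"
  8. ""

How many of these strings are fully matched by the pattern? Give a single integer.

1 → no match
2 → match
3 → no match
4 → match
5 → no match
6 → no match
7 → no match
8 → match
Total matched: 3

3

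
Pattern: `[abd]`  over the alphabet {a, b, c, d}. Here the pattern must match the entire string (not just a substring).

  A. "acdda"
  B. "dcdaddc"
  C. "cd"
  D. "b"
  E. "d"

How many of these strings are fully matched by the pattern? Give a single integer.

A → no match
B → no match
C → no match
D → match
E → match
Total matched: 2

2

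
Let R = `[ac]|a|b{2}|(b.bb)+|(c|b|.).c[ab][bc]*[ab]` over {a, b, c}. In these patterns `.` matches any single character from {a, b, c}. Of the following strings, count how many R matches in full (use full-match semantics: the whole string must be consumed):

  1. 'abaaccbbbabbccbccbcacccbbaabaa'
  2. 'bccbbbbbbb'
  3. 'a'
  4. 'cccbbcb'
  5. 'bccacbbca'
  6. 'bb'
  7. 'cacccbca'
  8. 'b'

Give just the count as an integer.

1 → no match
2 → match
3 → match
4 → match
5 → match
6 → match
7 → no match
8 → no match
Total matched: 5

5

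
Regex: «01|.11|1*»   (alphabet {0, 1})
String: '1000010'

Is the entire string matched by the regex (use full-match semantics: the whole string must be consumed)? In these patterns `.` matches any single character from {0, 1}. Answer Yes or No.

No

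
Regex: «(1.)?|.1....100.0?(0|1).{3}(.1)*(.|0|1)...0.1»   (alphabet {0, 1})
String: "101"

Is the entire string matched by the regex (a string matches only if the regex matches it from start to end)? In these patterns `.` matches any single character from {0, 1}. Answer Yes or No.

No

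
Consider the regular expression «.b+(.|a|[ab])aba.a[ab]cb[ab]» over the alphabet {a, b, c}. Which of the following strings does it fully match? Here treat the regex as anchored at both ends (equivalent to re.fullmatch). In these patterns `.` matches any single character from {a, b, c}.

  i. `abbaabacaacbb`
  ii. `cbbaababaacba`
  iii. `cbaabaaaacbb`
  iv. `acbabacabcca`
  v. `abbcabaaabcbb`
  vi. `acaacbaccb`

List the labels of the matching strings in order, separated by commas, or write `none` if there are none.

i, ii, iii, v

i → match
ii → match
iii → match
iv → no match
v → match
vi → no match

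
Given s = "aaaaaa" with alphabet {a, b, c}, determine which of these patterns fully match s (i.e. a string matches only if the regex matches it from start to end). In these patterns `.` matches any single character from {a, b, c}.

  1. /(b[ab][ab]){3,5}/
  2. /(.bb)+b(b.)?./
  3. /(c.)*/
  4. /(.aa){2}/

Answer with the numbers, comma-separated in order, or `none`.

4

1 → no match — must start with "b"
2 → no match
3 → no match
4 → match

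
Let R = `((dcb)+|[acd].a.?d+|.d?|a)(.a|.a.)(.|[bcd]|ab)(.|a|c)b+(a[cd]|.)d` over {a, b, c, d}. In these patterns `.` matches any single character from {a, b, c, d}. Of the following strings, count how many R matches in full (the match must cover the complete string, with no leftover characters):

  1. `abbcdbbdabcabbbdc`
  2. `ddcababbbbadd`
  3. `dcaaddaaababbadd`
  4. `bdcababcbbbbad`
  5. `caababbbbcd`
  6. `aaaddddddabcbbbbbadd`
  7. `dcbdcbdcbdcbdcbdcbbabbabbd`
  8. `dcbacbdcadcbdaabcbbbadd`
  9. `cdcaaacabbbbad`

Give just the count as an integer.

1 → no match — must end with `d`
2 → match
3 → match
4 → match
5. `caababbbbcd` → match
6 → match
7 → match
8 → no match
9 → no match
Total matched: 6

6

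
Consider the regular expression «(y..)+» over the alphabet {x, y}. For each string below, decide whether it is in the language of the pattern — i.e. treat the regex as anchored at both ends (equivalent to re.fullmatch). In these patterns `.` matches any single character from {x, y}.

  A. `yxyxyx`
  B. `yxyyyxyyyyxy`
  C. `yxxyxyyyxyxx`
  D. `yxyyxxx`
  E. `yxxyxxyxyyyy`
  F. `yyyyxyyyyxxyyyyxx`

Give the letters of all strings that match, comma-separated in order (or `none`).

B, C, E

A → no match
B → match
C → match
D → no match
E → match
F → no match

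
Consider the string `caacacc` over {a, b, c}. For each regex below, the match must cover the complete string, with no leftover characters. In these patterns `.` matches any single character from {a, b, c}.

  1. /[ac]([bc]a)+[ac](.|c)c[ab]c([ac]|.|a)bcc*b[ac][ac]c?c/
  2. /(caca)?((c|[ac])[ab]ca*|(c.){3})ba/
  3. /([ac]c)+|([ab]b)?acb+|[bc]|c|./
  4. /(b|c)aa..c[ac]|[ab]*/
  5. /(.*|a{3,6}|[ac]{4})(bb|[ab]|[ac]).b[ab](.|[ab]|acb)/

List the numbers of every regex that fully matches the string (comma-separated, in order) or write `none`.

4

1 → no match
2 → no match — must end with `ba`
3 → no match
4 → match
5 → no match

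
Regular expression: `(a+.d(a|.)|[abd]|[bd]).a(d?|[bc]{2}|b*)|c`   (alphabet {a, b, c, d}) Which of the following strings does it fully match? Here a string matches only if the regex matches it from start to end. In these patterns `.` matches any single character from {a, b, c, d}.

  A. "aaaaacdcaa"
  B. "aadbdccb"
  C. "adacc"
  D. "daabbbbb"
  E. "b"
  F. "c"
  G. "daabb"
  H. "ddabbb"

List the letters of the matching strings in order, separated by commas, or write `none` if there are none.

A, C, D, F, G, H

A → match
B → no match
C → match
D → match
E → no match
F → match
G → match
H → match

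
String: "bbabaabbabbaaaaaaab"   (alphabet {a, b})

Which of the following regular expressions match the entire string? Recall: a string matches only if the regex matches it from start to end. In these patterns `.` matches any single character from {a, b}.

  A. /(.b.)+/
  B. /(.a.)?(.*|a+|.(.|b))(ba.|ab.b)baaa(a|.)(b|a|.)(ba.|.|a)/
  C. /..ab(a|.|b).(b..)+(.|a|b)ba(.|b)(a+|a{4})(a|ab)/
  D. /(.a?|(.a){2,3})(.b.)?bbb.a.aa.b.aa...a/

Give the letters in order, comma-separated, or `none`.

A → no match
B → no match
C → match
D → no match — must end with "a"

C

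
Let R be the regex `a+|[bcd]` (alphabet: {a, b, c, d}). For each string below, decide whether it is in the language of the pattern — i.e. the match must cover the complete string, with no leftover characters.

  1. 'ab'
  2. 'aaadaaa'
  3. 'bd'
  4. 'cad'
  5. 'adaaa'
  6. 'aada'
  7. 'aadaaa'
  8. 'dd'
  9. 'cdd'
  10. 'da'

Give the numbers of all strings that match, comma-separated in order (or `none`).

1 → no match
2 → no match
3 → no match
4 → no match
5 → no match
6 → no match
7 → no match
8 → no match
9 → no match
10 → no match

none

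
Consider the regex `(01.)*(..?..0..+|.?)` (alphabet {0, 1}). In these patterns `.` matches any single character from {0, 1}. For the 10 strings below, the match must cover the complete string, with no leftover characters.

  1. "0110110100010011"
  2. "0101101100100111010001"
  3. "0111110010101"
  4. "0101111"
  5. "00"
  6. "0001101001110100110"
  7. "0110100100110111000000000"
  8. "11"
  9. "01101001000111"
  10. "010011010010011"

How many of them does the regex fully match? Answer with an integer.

5

1 → match
2 → no match
3 → match
4 → no match
5 → no match
6 → no match
7 → match
8 → no match
9 → match
10 → match
Total matched: 5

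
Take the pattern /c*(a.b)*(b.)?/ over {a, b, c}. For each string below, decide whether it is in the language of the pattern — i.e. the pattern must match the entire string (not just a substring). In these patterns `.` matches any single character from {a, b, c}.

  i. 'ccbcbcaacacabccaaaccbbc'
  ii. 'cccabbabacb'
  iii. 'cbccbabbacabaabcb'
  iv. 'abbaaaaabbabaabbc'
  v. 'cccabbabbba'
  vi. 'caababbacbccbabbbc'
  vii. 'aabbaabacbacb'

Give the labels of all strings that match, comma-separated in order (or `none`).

v

i → no match
ii → no match
iii → no match
iv → no match
v → match
vi → no match
vii → no match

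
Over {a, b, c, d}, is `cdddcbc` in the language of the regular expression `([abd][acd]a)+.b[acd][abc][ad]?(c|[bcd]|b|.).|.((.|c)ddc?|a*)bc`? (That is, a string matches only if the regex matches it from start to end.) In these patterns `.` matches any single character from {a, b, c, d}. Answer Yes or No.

Yes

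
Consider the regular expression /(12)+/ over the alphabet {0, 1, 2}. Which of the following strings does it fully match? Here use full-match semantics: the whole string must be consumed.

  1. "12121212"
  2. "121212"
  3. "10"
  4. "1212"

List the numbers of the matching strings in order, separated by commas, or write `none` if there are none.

1, 2, 4

1 → match
2 → match
3 → no match — must start with "12"
4 → match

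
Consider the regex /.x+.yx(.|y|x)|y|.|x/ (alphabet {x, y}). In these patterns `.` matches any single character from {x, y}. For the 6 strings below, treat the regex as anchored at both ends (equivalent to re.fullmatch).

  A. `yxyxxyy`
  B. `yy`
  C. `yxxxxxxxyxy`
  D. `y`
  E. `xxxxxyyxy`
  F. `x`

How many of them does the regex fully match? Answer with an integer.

4

A → no match
B → no match
C → match
D → match
E → match
F → match
Total matched: 4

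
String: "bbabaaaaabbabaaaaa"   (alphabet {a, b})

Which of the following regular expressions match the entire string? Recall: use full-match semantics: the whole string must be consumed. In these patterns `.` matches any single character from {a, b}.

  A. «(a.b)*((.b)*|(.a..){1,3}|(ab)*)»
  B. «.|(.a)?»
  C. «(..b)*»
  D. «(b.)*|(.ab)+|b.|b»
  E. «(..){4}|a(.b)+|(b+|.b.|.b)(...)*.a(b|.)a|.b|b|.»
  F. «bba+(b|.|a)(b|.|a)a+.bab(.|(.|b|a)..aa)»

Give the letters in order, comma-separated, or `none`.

E, F

A → no match
B → no match
C → no match
D → no match
E → match
F → match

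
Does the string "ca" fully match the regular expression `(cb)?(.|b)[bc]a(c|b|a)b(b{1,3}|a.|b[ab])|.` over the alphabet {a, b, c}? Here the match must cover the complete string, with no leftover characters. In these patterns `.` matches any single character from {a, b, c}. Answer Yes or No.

No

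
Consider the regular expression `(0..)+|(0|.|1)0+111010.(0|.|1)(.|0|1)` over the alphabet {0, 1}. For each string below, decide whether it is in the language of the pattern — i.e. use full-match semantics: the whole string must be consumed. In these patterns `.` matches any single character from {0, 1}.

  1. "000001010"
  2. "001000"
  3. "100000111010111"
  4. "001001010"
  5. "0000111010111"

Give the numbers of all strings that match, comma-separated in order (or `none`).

1 → match
2 → match
3 → match
4 → match
5 → match

1, 2, 3, 4, 5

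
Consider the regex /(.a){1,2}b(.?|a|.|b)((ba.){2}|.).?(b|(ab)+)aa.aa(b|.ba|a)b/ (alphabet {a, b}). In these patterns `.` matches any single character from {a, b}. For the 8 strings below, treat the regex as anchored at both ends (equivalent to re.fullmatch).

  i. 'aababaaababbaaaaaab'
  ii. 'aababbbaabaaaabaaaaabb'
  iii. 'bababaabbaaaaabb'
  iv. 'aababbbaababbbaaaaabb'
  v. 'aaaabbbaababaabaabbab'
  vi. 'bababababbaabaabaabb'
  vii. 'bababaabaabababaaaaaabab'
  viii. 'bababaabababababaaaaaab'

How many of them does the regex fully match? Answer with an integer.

7

i → no match
ii → match
iii → match
iv → match
v → match
vi → match
vii → match
viii → match
Total matched: 7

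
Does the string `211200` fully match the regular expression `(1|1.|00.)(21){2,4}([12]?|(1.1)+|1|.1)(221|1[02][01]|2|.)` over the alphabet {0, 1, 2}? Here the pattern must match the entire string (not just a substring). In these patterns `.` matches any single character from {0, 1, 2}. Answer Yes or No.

No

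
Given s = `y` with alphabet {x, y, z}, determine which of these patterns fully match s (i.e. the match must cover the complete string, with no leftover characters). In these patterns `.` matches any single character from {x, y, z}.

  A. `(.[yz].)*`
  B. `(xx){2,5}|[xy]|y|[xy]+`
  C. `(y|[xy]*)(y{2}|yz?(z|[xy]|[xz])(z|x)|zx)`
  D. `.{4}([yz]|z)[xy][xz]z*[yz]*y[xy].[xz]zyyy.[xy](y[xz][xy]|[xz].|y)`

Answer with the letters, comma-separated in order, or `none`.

B

A → no match
B → match
C → no match
D → no match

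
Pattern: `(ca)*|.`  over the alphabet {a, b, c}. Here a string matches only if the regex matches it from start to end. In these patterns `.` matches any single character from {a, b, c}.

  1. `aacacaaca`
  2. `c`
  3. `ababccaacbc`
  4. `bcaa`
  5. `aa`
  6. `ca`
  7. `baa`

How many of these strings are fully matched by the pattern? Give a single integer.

2

1 → no match
2 → match
3 → no match
4 → no match
5 → no match
6 → match
7 → no match
Total matched: 2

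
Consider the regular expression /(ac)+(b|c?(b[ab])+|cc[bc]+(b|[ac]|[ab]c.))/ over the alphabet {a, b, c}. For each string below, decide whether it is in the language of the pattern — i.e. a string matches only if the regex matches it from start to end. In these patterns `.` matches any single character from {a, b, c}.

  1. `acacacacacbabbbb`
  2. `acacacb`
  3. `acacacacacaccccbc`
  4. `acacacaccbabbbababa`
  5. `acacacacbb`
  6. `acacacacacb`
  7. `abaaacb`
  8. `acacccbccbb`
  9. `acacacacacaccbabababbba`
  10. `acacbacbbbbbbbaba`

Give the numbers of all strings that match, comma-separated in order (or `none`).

1 → match
2. `acacacb` → match
3 → match
4 → match
5. `acacacacbb` → match
6. `acacacacacb` → match
7. `abaaacb` → no match — must start with `ac`
8. `acacccbccbb` → match
9 → match
10 → no match

1, 2, 3, 4, 5, 6, 8, 9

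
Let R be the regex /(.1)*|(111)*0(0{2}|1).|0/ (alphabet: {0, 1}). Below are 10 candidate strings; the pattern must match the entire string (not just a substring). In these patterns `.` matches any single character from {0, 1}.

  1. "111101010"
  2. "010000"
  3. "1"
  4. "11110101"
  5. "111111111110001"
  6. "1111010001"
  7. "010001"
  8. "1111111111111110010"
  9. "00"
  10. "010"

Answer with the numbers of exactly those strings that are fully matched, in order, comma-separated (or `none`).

4, 10

1 → no match
2 → no match
3 → no match
4 → match
5 → no match
6 → no match
7 → no match
8 → no match
9 → no match
10 → match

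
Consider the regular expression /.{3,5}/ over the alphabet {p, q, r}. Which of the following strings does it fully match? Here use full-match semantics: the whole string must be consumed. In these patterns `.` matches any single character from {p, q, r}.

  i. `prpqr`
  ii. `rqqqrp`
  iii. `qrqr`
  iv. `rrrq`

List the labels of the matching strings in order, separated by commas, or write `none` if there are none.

i → match
ii → no match
iii → match
iv → match

i, iii, iv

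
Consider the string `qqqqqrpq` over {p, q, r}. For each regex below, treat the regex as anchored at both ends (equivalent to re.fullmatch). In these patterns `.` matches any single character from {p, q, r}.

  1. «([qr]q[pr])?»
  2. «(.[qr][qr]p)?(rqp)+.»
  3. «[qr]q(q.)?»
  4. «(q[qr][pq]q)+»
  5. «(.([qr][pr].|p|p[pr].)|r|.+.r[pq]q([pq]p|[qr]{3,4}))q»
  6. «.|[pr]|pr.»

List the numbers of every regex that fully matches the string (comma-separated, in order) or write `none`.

4

1 → no match
2 → no match
3 → no match
4 → match
5 → no match
6 → no match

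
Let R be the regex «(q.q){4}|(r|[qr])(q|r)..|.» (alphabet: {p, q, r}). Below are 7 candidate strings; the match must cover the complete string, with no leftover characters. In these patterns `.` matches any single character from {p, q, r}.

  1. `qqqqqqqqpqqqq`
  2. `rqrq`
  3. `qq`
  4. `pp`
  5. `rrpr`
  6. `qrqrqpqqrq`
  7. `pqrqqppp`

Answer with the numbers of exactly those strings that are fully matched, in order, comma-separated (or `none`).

1 → no match
2 → match
3 → no match
4 → no match
5 → match
6 → no match
7 → no match

2, 5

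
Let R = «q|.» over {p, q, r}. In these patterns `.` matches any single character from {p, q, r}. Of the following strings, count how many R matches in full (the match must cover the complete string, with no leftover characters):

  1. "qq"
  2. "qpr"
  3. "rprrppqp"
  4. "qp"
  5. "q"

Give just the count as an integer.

1 → no match
2 → no match
3 → no match
4 → no match
5 → match
Total matched: 1

1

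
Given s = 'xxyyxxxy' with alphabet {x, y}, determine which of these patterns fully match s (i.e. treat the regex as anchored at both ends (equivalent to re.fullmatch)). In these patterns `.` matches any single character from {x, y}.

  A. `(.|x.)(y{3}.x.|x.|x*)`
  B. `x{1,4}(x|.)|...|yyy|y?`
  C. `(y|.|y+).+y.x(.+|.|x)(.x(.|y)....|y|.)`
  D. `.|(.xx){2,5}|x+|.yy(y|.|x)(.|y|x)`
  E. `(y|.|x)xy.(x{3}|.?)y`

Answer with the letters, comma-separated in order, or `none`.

A → no match
B → no match
C → match
D → no match
E → match

C, E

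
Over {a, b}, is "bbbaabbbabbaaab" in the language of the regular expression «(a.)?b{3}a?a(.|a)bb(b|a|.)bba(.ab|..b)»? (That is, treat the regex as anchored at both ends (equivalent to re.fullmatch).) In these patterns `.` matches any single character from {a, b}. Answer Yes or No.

Yes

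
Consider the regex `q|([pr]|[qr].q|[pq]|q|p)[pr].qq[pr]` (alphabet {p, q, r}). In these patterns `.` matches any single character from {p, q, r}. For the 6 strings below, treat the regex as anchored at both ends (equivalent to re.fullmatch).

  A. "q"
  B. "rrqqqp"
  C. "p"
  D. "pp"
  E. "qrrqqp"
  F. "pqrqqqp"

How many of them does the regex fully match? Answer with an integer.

A → match
B → match
C → no match
D → no match
E → match
F → no match
Total matched: 3

3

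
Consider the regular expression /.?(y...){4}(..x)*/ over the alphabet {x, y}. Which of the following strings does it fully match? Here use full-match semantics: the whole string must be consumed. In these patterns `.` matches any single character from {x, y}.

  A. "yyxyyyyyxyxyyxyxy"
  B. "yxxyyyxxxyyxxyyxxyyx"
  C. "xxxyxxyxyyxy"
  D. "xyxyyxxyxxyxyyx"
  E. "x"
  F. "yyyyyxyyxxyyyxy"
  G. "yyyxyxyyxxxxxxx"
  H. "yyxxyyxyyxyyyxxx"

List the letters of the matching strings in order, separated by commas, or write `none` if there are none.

A → no match
B → no match
C → no match
D → no match
E → no match
F → no match
G → no match
H → match

H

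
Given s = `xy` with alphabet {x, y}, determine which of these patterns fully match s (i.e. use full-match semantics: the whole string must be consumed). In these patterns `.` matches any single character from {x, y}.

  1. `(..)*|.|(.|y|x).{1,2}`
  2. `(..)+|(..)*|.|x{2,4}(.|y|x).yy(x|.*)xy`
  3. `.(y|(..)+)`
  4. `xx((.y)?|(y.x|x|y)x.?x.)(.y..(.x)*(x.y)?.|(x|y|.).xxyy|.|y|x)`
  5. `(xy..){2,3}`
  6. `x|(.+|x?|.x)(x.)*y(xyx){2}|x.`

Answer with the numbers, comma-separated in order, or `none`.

1, 2, 3, 6

1 → match
2 → match
3 → match
4 → no match — must start with `xx`
5 → no match
6 → match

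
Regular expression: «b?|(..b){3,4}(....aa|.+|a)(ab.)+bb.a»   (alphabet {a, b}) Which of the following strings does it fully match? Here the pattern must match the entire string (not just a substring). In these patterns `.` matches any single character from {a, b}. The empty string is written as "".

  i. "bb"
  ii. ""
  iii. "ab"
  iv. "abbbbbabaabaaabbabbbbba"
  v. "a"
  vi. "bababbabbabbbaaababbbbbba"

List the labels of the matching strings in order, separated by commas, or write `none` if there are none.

ii

i → no match
ii → match
iii → no match
iv → no match
v → no match
vi → no match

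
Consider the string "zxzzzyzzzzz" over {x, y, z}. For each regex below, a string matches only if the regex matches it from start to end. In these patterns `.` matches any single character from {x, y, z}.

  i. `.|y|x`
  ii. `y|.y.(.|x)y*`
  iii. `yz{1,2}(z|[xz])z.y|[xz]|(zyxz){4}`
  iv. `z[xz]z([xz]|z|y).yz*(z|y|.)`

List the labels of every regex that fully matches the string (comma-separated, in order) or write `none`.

iv

i → no match
ii → no match
iii → no match
iv → match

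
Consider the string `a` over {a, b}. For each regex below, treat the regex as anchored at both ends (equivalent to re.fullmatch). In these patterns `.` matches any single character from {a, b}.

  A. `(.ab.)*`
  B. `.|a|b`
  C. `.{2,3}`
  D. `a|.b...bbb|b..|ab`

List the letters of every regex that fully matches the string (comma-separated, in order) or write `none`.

B, D

A → no match
B → match
C → no match
D → match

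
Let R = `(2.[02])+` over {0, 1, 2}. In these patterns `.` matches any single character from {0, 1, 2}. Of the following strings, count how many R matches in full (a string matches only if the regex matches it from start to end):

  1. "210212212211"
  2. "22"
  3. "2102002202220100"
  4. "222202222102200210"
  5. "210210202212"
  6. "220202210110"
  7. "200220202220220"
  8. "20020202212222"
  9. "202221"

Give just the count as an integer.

2

1 → no match
2 → no match
3 → no match
4 → no match
5 → match
6 → no match
7 → match
8 → no match
9 → no match
Total matched: 2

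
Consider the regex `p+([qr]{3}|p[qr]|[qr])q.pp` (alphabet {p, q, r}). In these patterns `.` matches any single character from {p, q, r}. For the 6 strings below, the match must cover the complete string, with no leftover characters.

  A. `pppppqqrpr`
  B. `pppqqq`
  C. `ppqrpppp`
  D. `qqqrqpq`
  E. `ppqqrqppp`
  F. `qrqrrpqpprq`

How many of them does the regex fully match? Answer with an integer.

1

A → no match — must end with `pp`
B → no match — must end with `pp`
C → no match
D → no match — must start with `p`
E → match
F → no match — must start with `p`
Total matched: 1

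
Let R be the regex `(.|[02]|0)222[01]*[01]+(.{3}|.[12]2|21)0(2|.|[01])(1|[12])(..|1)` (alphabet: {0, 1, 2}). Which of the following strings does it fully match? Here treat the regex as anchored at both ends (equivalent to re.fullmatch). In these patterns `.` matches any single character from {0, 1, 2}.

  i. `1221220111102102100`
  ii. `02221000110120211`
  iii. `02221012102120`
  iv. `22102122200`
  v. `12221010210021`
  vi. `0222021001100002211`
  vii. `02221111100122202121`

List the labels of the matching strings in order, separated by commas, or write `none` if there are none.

ii, iii, v, vii

i → no match
ii → match
iii → match
iv. `22102122200` → no match
v → match
vi → no match
vii → match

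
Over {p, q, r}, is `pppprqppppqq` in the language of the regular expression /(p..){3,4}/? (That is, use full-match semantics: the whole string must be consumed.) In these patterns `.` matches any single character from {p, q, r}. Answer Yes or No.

Yes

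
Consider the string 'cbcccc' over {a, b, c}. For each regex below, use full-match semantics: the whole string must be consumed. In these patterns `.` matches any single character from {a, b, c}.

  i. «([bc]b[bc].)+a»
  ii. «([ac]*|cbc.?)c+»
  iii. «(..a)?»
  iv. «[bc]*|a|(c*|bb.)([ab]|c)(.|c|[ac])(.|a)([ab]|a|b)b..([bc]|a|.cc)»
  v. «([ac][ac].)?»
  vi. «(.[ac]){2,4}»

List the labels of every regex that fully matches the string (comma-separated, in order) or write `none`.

ii, iv

i → no match — must end with 'a'
ii → match
iii → no match
iv → match
v → no match
vi → no match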